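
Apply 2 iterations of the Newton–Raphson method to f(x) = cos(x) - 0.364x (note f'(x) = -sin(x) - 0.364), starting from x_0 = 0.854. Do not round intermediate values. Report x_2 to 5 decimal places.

x_0 = 0.854000: f = 0.346117, f' = -1.117914 → x_1 = 0.854000 - (0.346117)/(-1.117914) = 1.163609
x_1 = 1.163609: f = -0.027526, f' = -1.282238 → x_2 = 1.163609 - (-0.027526)/(-1.282238) = 1.142142

1.14214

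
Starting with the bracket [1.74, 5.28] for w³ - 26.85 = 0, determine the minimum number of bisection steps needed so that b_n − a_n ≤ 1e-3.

Initial width b − a = 5.28 − 1.74 = 3.540000.
After n steps the width is (b−a)/2^n; need (b−a)/2^n ≤ 1e-3.
So n ≥ log₂(3.540000/1e-3) = log₂(3540.0000) ≈ 11.7895.
Hence n = 12.

12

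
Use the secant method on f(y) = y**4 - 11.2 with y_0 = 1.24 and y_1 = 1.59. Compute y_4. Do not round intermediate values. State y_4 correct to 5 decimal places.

1.82450

f(y_0) = -8.835786, f(y_1) = -4.808710
y_2 = 1.590000 - (-4.808710)·(1.590000 - 1.240000)/(-4.808710 - (-8.835786)) = 2.007933; f(y_2) = 5.055376
y_3 = 2.007933 - (5.055376)·(2.007933 - 1.590000)/(5.055376 - (-4.808710)) = 1.793741; f(y_3) = -0.847648
y_4 = 1.793741 - (-0.847648)·(1.793741 - 2.007933)/(-0.847648 - (5.055376)) = 1.824498; f(y_4) = -0.119135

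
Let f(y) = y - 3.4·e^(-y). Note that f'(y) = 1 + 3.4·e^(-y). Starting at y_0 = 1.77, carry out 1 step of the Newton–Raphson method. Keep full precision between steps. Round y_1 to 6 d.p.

y_0 = 1.770000: f = 1.190868, f' = 1.579132 → y_1 = 1.770000 - (1.190868)/(1.579132) = 1.015872

1.015872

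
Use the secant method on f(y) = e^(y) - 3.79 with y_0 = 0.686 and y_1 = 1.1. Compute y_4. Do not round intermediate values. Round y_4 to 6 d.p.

1.331921

f(y_0) = -1.804243, f(y_1) = -0.785834
y_2 = 1.100000 - (-0.785834)·(1.100000 - 0.686000)/(-0.785834 - (-1.804243)) = 1.419454; f(y_2) = 0.344863
y_3 = 1.419454 - (0.344863)·(1.419454 - 1.100000)/(0.344863 - (-0.785834)) = 1.322021; f(y_3) = -0.039007
y_4 = 1.322021 - (-0.039007)·(1.322021 - 1.419454)/(-0.039007 - (0.344863)) = 1.331921; f(y_4) = -0.001685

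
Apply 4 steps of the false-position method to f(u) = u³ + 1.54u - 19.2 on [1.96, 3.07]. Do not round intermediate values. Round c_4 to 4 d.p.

False-position update: c = (a·f(b) − b·f(a))/(f(b) − f(a)); replace the endpoint whose sign matches f(c).
f(1.960000) = -8.652064, f(3.070000) = 14.462243
step 1: c = 2.375491, f(c) = -2.136946 < 0 → new bracket [2.375491, 3.070000]
step 2: c = 2.464901, f(c) = -0.427966 < 0 → new bracket [2.464901, 3.070000]
step 3: c = 2.482292, f(c) = -0.081944 < 0 → new bracket [2.482292, 3.070000]
step 4: c = 2.485603, f(c) = -0.015554 < 0 → new bracket [2.485603, 3.070000]

2.4856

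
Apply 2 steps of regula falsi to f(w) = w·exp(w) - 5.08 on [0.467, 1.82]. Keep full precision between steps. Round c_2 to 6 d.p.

1.236441

f(0.467000) = -4.335041, f(1.820000) = 6.152782
step 1: c = 1.026250, f(c) = -2.216168 < 0 → new bracket [1.026250, 1.820000]
step 2: c = 1.236441, f(c) = -0.822515 < 0 → new bracket [1.236441, 1.820000]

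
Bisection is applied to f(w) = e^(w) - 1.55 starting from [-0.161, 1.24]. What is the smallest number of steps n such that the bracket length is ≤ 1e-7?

Initial width b − a = 1.24 − -0.161 = 1.401000.
After n steps the width is (b−a)/2^n; need (b−a)/2^n ≤ 1e-7.
So n ≥ log₂(1.401000/1e-7) = log₂(14010000.0000) ≈ 23.7400.
Hence n = 24.

24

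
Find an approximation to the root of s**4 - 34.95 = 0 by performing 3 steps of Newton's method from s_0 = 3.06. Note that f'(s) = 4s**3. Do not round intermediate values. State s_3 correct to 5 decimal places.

2.43158

s_0 = 3.060000: f = 52.727005, f' = 114.610464 → s_1 = 3.060000 - (52.727005)/(114.610464) = 2.599946
s_1 = 2.599946: f = 10.743802, f' = 70.299618 → s_2 = 2.599946 - (10.743802)/(70.299618) = 2.447117
s_2 = 2.447117: f = 0.910728, f' = 58.617099 → s_3 = 2.447117 - (0.910728)/(58.617099) = 2.431580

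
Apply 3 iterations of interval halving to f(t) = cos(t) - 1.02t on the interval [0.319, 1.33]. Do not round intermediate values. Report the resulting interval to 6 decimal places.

[0.698125, 0.824500]

f(0.319000) = 0.624170, f(1.330000) = -1.118124 (opposite signs)
step 1: m = 0.824500, f(m) = -0.162066 < 0 → root in [0.319000, 0.824500]
step 2: m = 0.571750, f(m) = 0.257770 > 0 → root in [0.571750, 0.824500]
step 3: m = 0.698125, f(m) = 0.053961 > 0 → root in [0.698125, 0.824500]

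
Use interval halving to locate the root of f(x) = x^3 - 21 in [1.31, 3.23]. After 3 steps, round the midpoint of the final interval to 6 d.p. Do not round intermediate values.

2.870000

f(1.310000) = -18.751909, f(3.230000) = 12.698267 (opposite signs)
step 1: m = 2.270000, f(m) = -9.302917 < 0 → root in [2.270000, 3.230000]
step 2: m = 2.750000, f(m) = -0.203125 < 0 → root in [2.750000, 3.230000]
step 3: m = 2.990000, f(m) = 5.730899 > 0 → root in [2.750000, 2.990000]
Midpoint of [2.750000, 2.990000] = 2.870000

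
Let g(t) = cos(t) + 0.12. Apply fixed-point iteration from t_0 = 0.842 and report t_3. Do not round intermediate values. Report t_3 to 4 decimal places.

t_1 = g(0.842000) = 0.785972
t_2 = g(0.785972) = 0.826701
t_3 = g(0.826701) = 0.797307

0.7973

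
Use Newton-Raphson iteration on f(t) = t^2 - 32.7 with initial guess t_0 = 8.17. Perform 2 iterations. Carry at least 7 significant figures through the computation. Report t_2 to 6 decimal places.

f'(t) = 2t
t_0 = 8.170000: f = 34.048900, f' = 16.340000 → t_1 = 8.170000 - (34.048900)/(16.340000) = 6.086224
t_1 = 6.086224: f = 4.342122, f' = 12.172448 → t_2 = 6.086224 - (4.342122)/(12.172448) = 5.729507

5.729507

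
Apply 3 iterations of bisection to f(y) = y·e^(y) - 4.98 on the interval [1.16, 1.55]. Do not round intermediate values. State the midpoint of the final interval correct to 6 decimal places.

1.330625

f(1.160000) = -1.279677, f(1.550000) = 2.322779 (opposite signs)
step 1: m = 1.355000, f(m) = 0.273011 > 0 → root in [1.160000, 1.355000]
step 2: m = 1.257500, f(m) = -0.557852 < 0 → root in [1.257500, 1.355000]
step 3: m = 1.306250, f(m) = -0.156931 < 0 → root in [1.306250, 1.355000]
Midpoint of [1.306250, 1.355000] = 1.330625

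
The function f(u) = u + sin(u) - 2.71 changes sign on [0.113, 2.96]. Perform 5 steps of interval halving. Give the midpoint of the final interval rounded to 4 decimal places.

1.7589

f(0.113000) = -2.484240, f(2.960000) = 0.430596 (opposite signs)
step 1: m = 1.536500, f(m) = -0.174088 < 0 → root in [1.536500, 2.960000]
step 2: m = 2.248250, f(m) = 0.317421 > 0 → root in [1.536500, 2.248250]
step 3: m = 1.892375, f(m) = 0.131113 > 0 → root in [1.536500, 1.892375]
step 4: m = 1.714437, f(m) = -0.005861 < 0 → root in [1.714437, 1.892375]
step 5: m = 1.803406, f(m) = 0.066474 > 0 → root in [1.714437, 1.803406]
Midpoint of [1.714437, 1.803406] = 1.758922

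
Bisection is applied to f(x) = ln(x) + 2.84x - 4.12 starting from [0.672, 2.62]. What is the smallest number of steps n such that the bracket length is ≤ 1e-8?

Initial width b − a = 2.62 − 0.672 = 1.948000.
After n steps the width is (b−a)/2^n; need (b−a)/2^n ≤ 1e-8.
So n ≥ log₂(1.948000/1e-8) = log₂(194800000.0000) ≈ 27.5374.
Hence n = 28.

28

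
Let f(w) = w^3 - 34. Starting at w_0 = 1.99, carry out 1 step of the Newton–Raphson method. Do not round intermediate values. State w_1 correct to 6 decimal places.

4.188547

f'(w) = 3w^2
w_0 = 1.990000: f = -26.119401, f' = 11.880300 → w_1 = 1.990000 - (-26.119401)/(11.880300) = 4.188547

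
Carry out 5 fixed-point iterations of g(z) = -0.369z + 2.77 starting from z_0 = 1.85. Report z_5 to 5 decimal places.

z_1 = g(1.850000) = 2.087350
z_2 = g(2.087350) = 1.999768
z_3 = g(1.999768) = 2.032086
z_4 = g(2.032086) = 2.020160
z_5 = g(2.020160) = 2.024561

2.02456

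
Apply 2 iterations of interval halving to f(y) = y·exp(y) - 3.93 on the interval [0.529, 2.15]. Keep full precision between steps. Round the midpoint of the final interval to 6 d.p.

1.136875

f(0.529000) = -3.032163, f(2.150000) = 14.527446 (opposite signs)
step 1: m = 1.339500, f(m) = 1.183052 > 0 → root in [0.529000, 1.339500]
step 2: m = 0.934250, f(m) = -1.552050 < 0 → root in [0.934250, 1.339500]
Midpoint of [0.934250, 1.339500] = 1.136875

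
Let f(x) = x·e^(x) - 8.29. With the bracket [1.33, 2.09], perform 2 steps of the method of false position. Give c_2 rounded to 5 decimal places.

1.60231

f(1.330000) = -3.261212, f(2.090000) = 8.607473
step 1: c = 1.538829, f(c) = -1.120398 < 0 → new bracket [1.538829, 2.090000]
step 2: c = 1.602309, f(c) = -0.335362 < 0 → new bracket [1.602309, 2.090000]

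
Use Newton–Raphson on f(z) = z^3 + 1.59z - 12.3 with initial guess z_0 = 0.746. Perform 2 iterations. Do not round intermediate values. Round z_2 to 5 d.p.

Newton update: z ← z − f(z)/f'(z).
f'(z) = 3z^2 + 1.59
z_0 = 0.746000: f = -10.698699, f' = 3.259548 → z_1 = 0.746000 - (-10.698699)/(3.259548) = 4.028265
z_1 = 4.028265: f = 59.471252, f' = 50.270747 → z_2 = 4.028265 - (59.471252)/(50.270747) = 2.845246

2.84525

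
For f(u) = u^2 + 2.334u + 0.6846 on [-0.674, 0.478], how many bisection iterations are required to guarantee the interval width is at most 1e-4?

Initial width b − a = 0.478 − -0.674 = 1.152000.
After n steps the width is (b−a)/2^n; need (b−a)/2^n ≤ 1e-4.
So n ≥ log₂(1.152000/1e-4) = log₂(11520.0000) ≈ 13.4919.
Hence n = 14.

14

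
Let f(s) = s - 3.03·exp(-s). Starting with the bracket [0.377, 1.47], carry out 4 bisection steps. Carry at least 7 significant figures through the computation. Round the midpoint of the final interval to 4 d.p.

1.0260

f(0.377000) = -1.701326, f(1.470000) = 0.773326 (opposite signs)
step 1: m = 0.923500, f(m) = -0.279794 < 0 → root in [0.923500, 1.470000]
step 2: m = 1.196750, f(m) = 0.281161 > 0 → root in [0.923500, 1.196750]
step 3: m = 1.060125, f(m) = 0.010495 > 0 → root in [0.923500, 1.060125]
step 4: m = 0.991812, f(m) = -0.132026 < 0 → root in [0.991812, 1.060125]
Midpoint of [0.991812, 1.060125] = 1.025969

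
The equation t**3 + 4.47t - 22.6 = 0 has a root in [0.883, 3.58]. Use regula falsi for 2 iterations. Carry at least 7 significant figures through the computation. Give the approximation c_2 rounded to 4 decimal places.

f(0.883000) = -17.964525, f(3.580000) = 39.285312
step 1: c = 1.729296, f(c) = -9.698645 < 0 → new bracket [1.729296, 3.580000]
step 2: c = 2.095729, f(c) = -4.027484 < 0 → new bracket [2.095729, 3.580000]

2.0957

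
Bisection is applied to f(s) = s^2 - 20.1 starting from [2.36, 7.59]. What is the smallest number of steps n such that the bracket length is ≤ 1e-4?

Initial width b − a = 7.59 − 2.36 = 5.230000.
After n steps the width is (b−a)/2^n; need (b−a)/2^n ≤ 1e-4.
So n ≥ log₂(5.230000/1e-4) = log₂(52300.0000) ≈ 15.6745.
Hence n = 16.

16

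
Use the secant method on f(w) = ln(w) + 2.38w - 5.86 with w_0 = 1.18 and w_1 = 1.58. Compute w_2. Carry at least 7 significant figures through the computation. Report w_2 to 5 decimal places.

2.10807

f(w_0) = -2.886086, f(w_1) = -1.642175
w_2 = 1.580000 - (-1.642175)·(1.580000 - 1.180000)/(-1.642175 - (-2.886086)) = 2.108069; f(w_2) = -0.097024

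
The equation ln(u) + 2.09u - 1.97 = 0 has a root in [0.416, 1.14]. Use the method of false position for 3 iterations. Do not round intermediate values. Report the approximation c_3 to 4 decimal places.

False-position update: c = (a·f(b) − b·f(a))/(f(b) − f(a)); replace the endpoint whose sign matches f(c).
f(0.416000) = -1.977630, f(1.140000) = 0.543628
step 1: c = 0.983893, f(c) = 0.070097 > 0 → new bracket [0.416000, 0.983893]
step 2: c = 0.964453, f(c) = 0.009512 > 0 → new bracket [0.416000, 0.964453]
step 3: c = 0.961827, f(c) = 0.001299 > 0 → new bracket [0.416000, 0.961827]

0.9618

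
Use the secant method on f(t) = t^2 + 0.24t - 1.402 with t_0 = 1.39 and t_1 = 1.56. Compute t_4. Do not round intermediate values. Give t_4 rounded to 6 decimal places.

1.070292

f(t_0) = 0.863700, f(t_1) = 1.406000
t_2 = 1.560000 - (1.406000)·(1.560000 - 1.390000)/(1.406000 - (0.863700)) = 1.119248; f(t_2) = 0.119335
t_3 = 1.119248 - (0.119335)·(1.119248 - 1.560000)/(0.119335 - (1.406000)) = 1.078369; f(t_3) = 0.019688
t_4 = 1.078369 - (0.019688)·(1.078369 - 1.119248)/(0.019688 - (0.119335)) = 1.070292; f(t_4) = 0.000395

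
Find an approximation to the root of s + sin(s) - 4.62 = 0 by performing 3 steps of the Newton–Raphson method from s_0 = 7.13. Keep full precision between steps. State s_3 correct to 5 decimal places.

f'(s) = 1 + cos(s)
s_0 = 7.130000: f = 3.259174, f' = 1.662373 → s_1 = 7.130000 - (3.259174)/(1.662373) = 5.169444
s_1 = 5.169444: f = -0.347911, f' = 1.441308 → s_2 = 5.169444 - (-0.347911)/(1.441308) = 5.410830
s_2 = 5.410830: f = 0.024985, f' = 1.643025 → s_3 = 5.410830 - (0.024985)/(1.643025) = 5.395624

5.39562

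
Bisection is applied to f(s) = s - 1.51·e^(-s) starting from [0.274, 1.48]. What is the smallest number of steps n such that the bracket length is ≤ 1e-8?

Initial width b − a = 1.48 − 0.274 = 1.206000.
After n steps the width is (b−a)/2^n; need (b−a)/2^n ≤ 1e-8.
So n ≥ log₂(1.206000/1e-8) = log₂(120600000.0000) ≈ 26.8457.
Hence n = 27.

27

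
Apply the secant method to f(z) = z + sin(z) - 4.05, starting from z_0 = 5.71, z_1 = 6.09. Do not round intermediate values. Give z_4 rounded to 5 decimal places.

f(z_0) = 1.117689, f(z_1) = 1.848014
z_2 = 6.090000 - (1.848014)·(6.090000 - 5.710000)/(1.848014 - (1.117689)) = 5.128448; f(z_2) = 0.163760
z_3 = 5.128448 - (0.163760)·(5.128448 - 6.090000)/(0.163760 - (1.848014)) = 5.034957; f(z_3) = 0.036532
z_4 = 5.034957 - (0.036532)·(5.034957 - 5.128448)/(0.036532 - (0.163760)) = 5.008112; f(z_4) = 0.001520

5.00811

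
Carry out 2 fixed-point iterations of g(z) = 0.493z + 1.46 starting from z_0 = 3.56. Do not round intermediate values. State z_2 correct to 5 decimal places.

3.04503

z_1 = g(3.560000) = 3.215080
z_2 = g(3.215080) = 3.045034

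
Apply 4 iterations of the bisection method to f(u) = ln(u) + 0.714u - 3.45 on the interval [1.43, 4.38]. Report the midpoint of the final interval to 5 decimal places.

3.18156

f(1.430000) = -2.071306, f(4.380000) = 1.154369 (opposite signs)
step 1: m = 2.905000, f(m) = -0.309397 < 0 → root in [2.905000, 4.380000]
step 2: m = 3.642500, f(m) = 0.443415 > 0 → root in [2.905000, 3.642500]
step 3: m = 3.273750, f(m) = 0.073394 > 0 → root in [2.905000, 3.273750]
step 4: m = 3.089375, f(m) = -0.116217 < 0 → root in [3.089375, 3.273750]
Midpoint of [3.089375, 3.273750] = 3.181562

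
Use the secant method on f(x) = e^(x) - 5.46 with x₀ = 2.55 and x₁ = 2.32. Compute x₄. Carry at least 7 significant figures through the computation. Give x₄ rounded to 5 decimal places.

f(x_0) = 7.347104, f(x_1) = 4.715674
x_2 = 2.320000 - (4.715674)·(2.320000 - 2.550000)/(4.715674 - (7.347104)) = 1.907827; f(x_2) = 1.278428
x_3 = 1.907827 - (1.278428)·(1.907827 - 2.320000)/(1.278428 - (4.715674)) = 1.754525; f(x_3) = 0.320704
x_4 = 1.754525 - (0.320704)·(1.754525 - 1.907827)/(0.320704 - (1.278428)) = 1.703191; f(x_4) = 0.031442

1.70319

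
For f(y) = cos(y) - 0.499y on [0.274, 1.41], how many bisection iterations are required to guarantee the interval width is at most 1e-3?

Initial width b − a = 1.41 − 0.274 = 1.136000.
After n steps the width is (b−a)/2^n; need (b−a)/2^n ≤ 1e-3.
So n ≥ log₂(1.136000/1e-3) = log₂(1136.0000) ≈ 10.1497.
Hence n = 11.

11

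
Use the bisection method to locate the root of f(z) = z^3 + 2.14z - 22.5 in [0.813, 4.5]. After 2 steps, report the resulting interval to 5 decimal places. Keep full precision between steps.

f(0.813000) = -20.222812, f(4.500000) = 78.255000 (opposite signs)
step 1: m = 2.656500, f(m) = 1.931810 > 0 → root in [0.813000, 2.656500]
step 2: m = 1.734750, f(m) = -13.567152 < 0 → root in [1.734750, 2.656500]

[1.73475, 2.65650]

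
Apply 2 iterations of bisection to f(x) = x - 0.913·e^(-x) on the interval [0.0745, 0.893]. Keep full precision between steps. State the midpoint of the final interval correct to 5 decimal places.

0.58606

f(0.074500) = -0.772953, f(0.893000) = 0.519194 (opposite signs)
step 1: m = 0.483750, f(m) = -0.079085 < 0 → root in [0.483750, 0.893000]
step 2: m = 0.688375, f(m) = 0.229691 > 0 → root in [0.483750, 0.688375]
Midpoint of [0.483750, 0.688375] = 0.586062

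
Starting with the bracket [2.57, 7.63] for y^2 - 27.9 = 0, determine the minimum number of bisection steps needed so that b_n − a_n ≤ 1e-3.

Initial width b − a = 7.63 − 2.57 = 5.060000.
After n steps the width is (b−a)/2^n; need (b−a)/2^n ≤ 1e-3.
So n ≥ log₂(5.060000/1e-3) = log₂(5060.0000) ≈ 12.3049.
Hence n = 13.

13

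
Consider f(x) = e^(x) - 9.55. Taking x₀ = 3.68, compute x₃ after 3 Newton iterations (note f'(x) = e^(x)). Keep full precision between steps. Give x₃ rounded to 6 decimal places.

Newton update: x ← x − f(x)/f'(x).
x_0 = 3.680000: f = 30.096394, f' = 39.646394 → x_1 = 3.680000 - (30.096394)/(39.646394) = 2.920879
x_1 = 2.920879: f = 9.007600, f' = 18.557600 → x_2 = 2.920879 - (9.007600)/(18.557600) = 2.435493
x_2 = 2.435493: f = 1.871452, f' = 11.421452 → x_3 = 2.435493 - (1.871452)/(11.421452) = 2.271639

2.271639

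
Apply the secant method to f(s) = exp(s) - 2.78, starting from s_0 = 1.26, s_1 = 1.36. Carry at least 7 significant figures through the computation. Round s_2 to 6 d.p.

1.058954

f(s_0) = 0.745421, f(s_1) = 1.116193
s_2 = 1.360000 - (1.116193)·(1.360000 - 1.260000)/(1.116193 - (0.745421)) = 1.058954; f(s_2) = 0.103354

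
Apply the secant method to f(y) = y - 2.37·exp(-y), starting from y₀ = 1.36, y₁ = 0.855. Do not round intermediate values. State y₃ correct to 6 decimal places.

0.932779

Secant update: y_(k+1) = y_k − f(y_k)·(y_k − y_(k-1))/(f(y_k) − f(y_(k-1))).
f(y_0) = 0.751714, f(y_1) = -0.152921
y_2 = 0.855000 - (-0.152921)·(0.855000 - 1.360000)/(-0.152921 - (0.751714)) = 0.940366; f(y_2) = 0.014917
y_3 = 0.940366 - (0.014917)·(0.940366 - 0.855000)/(0.014917 - (-0.152921)) = 0.932779; f(y_3) = 0.000282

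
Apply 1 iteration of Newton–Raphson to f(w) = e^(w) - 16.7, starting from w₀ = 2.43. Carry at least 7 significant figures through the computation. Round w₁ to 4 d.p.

2.9002

f'(w) = e^(w)
w_0 = 2.430000: f = -5.341118, f' = 11.358882 → w_1 = 2.430000 - (-5.341118)/(11.358882) = 2.900215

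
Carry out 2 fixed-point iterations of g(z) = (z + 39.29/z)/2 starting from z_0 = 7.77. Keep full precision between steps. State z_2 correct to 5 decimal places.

6.26982

z_1 = g(7.770000) = 6.413314
z_2 = g(6.413314) = 6.269816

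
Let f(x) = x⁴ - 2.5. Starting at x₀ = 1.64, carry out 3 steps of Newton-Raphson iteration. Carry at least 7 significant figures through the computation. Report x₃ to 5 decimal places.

1.25765

Newton update: x ← x − f(x)/f'(x).
f'(x) = 4x³
x_0 = 1.640000: f = 4.733948, f' = 17.643776 → x_1 = 1.640000 - (4.733948)/(17.643776) = 1.371693
x_1 = 1.371693: f = 1.040199, f' = 10.323591 → x_2 = 1.371693 - (1.040199)/(10.323591) = 1.270934
x_2 = 1.270934: f = 0.109104, f' = 8.211614 → x_3 = 1.270934 - (0.109104)/(8.211614) = 1.257647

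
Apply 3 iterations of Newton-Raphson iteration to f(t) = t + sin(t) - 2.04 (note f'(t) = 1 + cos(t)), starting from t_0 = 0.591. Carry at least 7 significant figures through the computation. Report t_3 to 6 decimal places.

1.133921

Newton update: t ← t − f(t)/f'(t).
t_0 = 0.591000: f = -0.891808, f' = 1.830384 → t_1 = 0.591000 - (-0.891808)/(1.830384) = 1.078225
t_1 = 1.078225: f = -0.080656, f' = 1.472893 → t_2 = 1.078225 - (-0.080656)/(1.472893) = 1.132985
t_2 = 1.132985: f = -0.001334, f' = 1.423959 → t_3 = 1.132985 - (-0.001334)/(1.423959) = 1.133921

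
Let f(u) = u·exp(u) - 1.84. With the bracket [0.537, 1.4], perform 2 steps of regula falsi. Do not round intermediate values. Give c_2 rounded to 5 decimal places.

False-position update: c = (a·f(b) − b·f(a))/(f(b) − f(a)); replace the endpoint whose sign matches f(c).
f(0.537000) = -0.921265, f(1.400000) = 3.837280
step 1: c = 0.704079, f(c) = -0.416365 < 0 → new bracket [0.704079, 1.400000]
step 2: c = 0.772198, f(c) = -0.168561 < 0 → new bracket [0.772198, 1.400000]

0.77220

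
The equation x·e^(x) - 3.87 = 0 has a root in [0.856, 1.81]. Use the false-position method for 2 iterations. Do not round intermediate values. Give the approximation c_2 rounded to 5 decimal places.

1.13266

f(0.856000) = -1.855210, f(1.810000) = 7.189910
step 1: c = 1.051671, f(c) = -0.859663 < 0 → new bracket [1.051671, 1.810000]
step 2: c = 1.132658, f(c) = -0.354349 < 0 → new bracket [1.132658, 1.810000]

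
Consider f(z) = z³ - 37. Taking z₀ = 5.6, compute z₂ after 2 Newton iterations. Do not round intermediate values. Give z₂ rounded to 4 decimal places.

3.4753

Newton update: z ← z − f(z)/f'(z).
f'(z) = 3z²
z_0 = 5.600000: f = 138.616000, f' = 94.080000 → z_1 = 5.600000 - (138.616000)/(94.080000) = 4.126616
z_1 = 4.126616: f = 33.271959, f' = 51.086870 → z_2 = 4.126616 - (33.271959)/(51.086870) = 3.475334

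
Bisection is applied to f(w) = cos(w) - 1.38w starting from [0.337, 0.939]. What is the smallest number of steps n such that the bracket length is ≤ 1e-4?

Initial width b − a = 0.939 − 0.337 = 0.602000.
After n steps the width is (b−a)/2^n; need (b−a)/2^n ≤ 1e-4.
So n ≥ log₂(0.602000/1e-4) = log₂(6020.0000) ≈ 12.5555.
Hence n = 13.

13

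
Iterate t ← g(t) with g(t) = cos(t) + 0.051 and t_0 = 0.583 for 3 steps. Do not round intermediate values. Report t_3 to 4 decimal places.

0.8263

t_1 = g(0.583000) = 0.885815
t_2 = g(0.885815) = 0.683659
t_3 = g(0.683659) = 0.826267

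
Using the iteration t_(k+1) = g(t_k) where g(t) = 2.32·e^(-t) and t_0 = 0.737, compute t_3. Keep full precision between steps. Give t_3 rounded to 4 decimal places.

t_1 = g(0.737000) = 1.110230
t_2 = g(1.110230) = 0.764401
t_3 = g(0.764401) = 1.080222

1.0802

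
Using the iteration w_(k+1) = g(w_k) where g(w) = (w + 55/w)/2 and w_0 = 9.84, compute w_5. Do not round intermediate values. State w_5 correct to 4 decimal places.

w_1 = g(9.840000) = 7.714715
w_2 = g(7.714715) = 7.421974
w_3 = g(7.421974) = 7.416201
w_4 = g(7.416201) = 7.416198
w_5 = g(7.416198) = 7.416198

7.4162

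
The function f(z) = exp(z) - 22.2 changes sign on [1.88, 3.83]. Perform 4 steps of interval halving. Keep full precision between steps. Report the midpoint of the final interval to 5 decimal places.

f(1.880000) = -15.646495, f(3.830000) = 23.862538 (opposite signs)
step 1: m = 2.855000, f(m) = -4.825563 < 0 → root in [2.855000, 3.830000]
step 2: m = 3.342500, f(m) = 6.089763 > 0 → root in [2.855000, 3.342500]
step 3: m = 3.098750, f(m) = -0.029779 < 0 → root in [3.098750, 3.342500]
step 4: m = 3.220625, f(m) = 2.843768 > 0 → root in [3.098750, 3.220625]
Midpoint of [3.098750, 3.220625] = 3.159687

3.15969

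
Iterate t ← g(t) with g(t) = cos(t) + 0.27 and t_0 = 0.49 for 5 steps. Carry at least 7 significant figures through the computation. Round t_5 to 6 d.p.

t_1 = g(0.490000) = 1.152333
t_2 = g(1.152333) = 0.676357
t_3 = g(0.676357) = 1.049858
t_4 = g(1.049858) = 0.767694
t_5 = g(0.767694) = 0.989514

0.989514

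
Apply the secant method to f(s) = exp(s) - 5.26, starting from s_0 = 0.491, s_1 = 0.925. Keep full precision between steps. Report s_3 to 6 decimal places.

1.441619

f(s_0) = -3.626051, f(s_1) = -2.738132
s_2 = 0.925000 - (-2.738132)·(0.925000 - 0.491000)/(-2.738132 - (-3.626051)) = 2.263353; f(s_2) = 4.355278
s_3 = 2.263353 - (4.355278)·(2.263353 - 0.925000)/(4.355278 - (-2.738132)) = 1.441619; f(s_3) = -1.032467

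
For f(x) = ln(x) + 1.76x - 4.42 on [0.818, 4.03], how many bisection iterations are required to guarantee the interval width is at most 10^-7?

25

Initial width b − a = 4.03 − 0.818 = 3.212000.
After n steps the width is (b−a)/2^n; need (b−a)/2^n ≤ 10^-7.
So n ≥ log₂(3.212000/10^-7) = log₂(32120000.0000) ≈ 24.9370.
Hence n = 25.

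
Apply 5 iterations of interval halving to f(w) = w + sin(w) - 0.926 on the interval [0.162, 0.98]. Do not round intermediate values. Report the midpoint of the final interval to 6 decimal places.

0.481531

f(0.162000) = -0.602708, f(0.980000) = 0.884497 (opposite signs)
step 1: m = 0.571000, f(m) = 0.185474 > 0 → root in [0.162000, 0.571000]
step 2: m = 0.366500, f(m) = -0.201150 < 0 → root in [0.366500, 0.571000]
step 3: m = 0.468750, f(m) = -0.005479 < 0 → root in [0.468750, 0.571000]
step 4: m = 0.519875, f(m) = 0.090647 > 0 → root in [0.468750, 0.519875]
step 5: m = 0.494312, f(m) = 0.042739 > 0 → root in [0.468750, 0.494312]
Midpoint of [0.468750, 0.494312] = 0.481531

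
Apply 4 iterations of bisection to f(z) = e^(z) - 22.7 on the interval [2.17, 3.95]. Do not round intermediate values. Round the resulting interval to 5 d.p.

[3.06000, 3.17125]

f(2.170000) = -13.941716, f(3.950000) = 29.235367 (opposite signs)
step 1: m = 3.060000, f(m) = -1.372443 < 0 → root in [3.060000, 3.950000]
step 2: m = 3.505000, f(m) = 10.581444 > 0 → root in [3.060000, 3.505000]
step 3: m = 3.282500, f(m) = 3.942295 > 0 → root in [3.060000, 3.282500]
step 4: m = 3.171250, f(m) = 1.137262 > 0 → root in [3.060000, 3.171250]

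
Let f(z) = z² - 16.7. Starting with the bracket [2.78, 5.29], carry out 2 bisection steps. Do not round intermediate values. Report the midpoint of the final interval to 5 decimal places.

f(2.780000) = -8.971600, f(5.290000) = 11.284100 (opposite signs)
step 1: m = 4.035000, f(m) = -0.418775 < 0 → root in [4.035000, 5.290000]
step 2: m = 4.662500, f(m) = 5.038906 > 0 → root in [4.035000, 4.662500]
Midpoint of [4.035000, 4.662500] = 4.348750

4.34875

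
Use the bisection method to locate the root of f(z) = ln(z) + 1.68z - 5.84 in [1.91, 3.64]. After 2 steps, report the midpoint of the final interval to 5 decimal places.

f(1.910000) = -1.984097, f(3.640000) = 1.567184 (opposite signs)
step 1: m = 2.775000, f(m) = -0.157349 < 0 → root in [2.775000, 3.640000]
step 2: m = 3.207500, f(m) = 0.714092 > 0 → root in [2.775000, 3.207500]
Midpoint of [2.775000, 3.207500] = 2.991250

2.99125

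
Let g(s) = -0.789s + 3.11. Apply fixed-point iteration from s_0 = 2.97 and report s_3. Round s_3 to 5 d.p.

s_1 = g(2.970000) = 0.766670
s_2 = g(0.766670) = 2.505097
s_3 = g(2.505097) = 1.133478

1.13348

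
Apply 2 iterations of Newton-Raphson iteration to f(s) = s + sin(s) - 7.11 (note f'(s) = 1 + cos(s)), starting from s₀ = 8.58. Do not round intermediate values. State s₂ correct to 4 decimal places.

8.9906

s_0 = 8.580000: f = 2.217824, f' = 0.336103 → s_1 = 8.580000 - (2.217824)/(0.336103) = 1.981350
s_1 = 1.981350: f = -4.211750, f' = 0.600883 → s_2 = 1.981350 - (-4.211750)/(0.600883) = 8.990621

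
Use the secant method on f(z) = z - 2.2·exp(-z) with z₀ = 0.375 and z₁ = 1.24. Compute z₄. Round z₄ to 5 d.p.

0.89711

f(z_0) = -1.137036, f(z_1) = 0.603355
z_2 = 1.240000 - (0.603355)·(1.240000 - 0.375000)/(0.603355 - (-1.137036)) = 0.940124; f(z_2) = 0.080849
z_3 = 0.940124 - (0.080849)·(0.940124 - 1.240000)/(0.080849 - (0.603355)) = 0.893723; f(z_3) = -0.006362
z_4 = 0.893723 - (-0.006362)·(0.893723 - 0.940124)/(-0.006362 - (0.080849)) = 0.897108; f(z_4) = 0.000064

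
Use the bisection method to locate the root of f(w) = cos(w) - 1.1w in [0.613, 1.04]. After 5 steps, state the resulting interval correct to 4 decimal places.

f(0.613000) = 0.143626, f(1.040000) = -0.637780 (opposite signs)
step 1: m = 0.826500, f(m) = -0.231696 < 0 → root in [0.613000, 0.826500]
step 2: m = 0.719750, f(m) = -0.039754 < 0 → root in [0.613000, 0.719750]
step 3: m = 0.666375, f(m) = 0.053055 > 0 → root in [0.666375, 0.719750]
step 4: m = 0.693062, f(m) = 0.006924 > 0 → root in [0.693062, 0.719750]
step 5: m = 0.706406, f(m) = -0.016347 < 0 → root in [0.693062, 0.706406]

[0.6931, 0.7064]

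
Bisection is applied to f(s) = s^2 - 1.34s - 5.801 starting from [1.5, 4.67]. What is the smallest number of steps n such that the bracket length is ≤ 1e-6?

Initial width b − a = 4.67 − 1.5 = 3.170000.
After n steps the width is (b−a)/2^n; need (b−a)/2^n ≤ 1e-6.
So n ≥ log₂(3.170000/1e-6) = log₂(3170000.0000) ≈ 21.5961.
Hence n = 22.

22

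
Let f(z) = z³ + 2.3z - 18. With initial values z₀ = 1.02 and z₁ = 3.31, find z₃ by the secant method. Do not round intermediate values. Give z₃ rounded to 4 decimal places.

2.1736

f(z_0) = -14.592792, f(z_1) = 25.877691
z_2 = 3.310000 - (25.877691)·(3.310000 - 1.020000)/(25.877691 - (-14.592792)) = 1.845725; f(z_2) = -7.466998
z_3 = 1.845725 - (-7.466998)·(1.845725 - 3.310000)/(-7.466998 - (25.877691)) = 2.173626; f(z_3) = -2.731046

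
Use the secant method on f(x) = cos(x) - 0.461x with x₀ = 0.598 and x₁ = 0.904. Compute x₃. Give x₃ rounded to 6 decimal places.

1.059503

Secant update: x_(k+1) = x_k − f(x_k)·(x_k − x_(k-1))/(f(x_k) − f(x_(k-1))).
f(x_0) = 0.550785, f(x_1) = 0.201728
x_2 = 0.904000 - (0.201728)·(0.904000 - 0.598000)/(0.201728 - (0.550785)) = 1.080844; f(x_2) = -0.027685
x_3 = 1.080844 - (-0.027685)·(1.080844 - 0.904000)/(-0.027685 - (0.201728)) = 1.059503; f(x_3) = 0.000875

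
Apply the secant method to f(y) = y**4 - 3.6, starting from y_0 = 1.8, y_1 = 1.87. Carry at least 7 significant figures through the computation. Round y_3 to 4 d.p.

1.4321

f(y_0) = 6.897600, f(y_1) = 8.628310
y_2 = 1.870000 - (8.628310)·(1.870000 - 1.800000)/(8.628310 - (6.897600)) = 1.521021; f(y_2) = 1.752302
y_3 = 1.521021 - (1.752302)·(1.521021 - 1.870000)/(1.752302 - (8.628310)) = 1.432086; f(y_3) = 0.606068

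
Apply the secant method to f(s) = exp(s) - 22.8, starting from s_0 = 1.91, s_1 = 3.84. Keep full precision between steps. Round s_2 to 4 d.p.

2.6887

f(s_0) = -16.046911, f(s_1) = 23.725474
s_2 = 3.840000 - (23.725474)·(3.840000 - 1.910000)/(23.725474 - (-16.046911)) = 2.688695; f(s_2) = -8.087543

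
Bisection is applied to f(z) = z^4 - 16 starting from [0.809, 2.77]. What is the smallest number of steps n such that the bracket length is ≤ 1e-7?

Initial width b − a = 2.77 − 0.809 = 1.961000.
After n steps the width is (b−a)/2^n; need (b−a)/2^n ≤ 1e-7.
So n ≥ log₂(1.961000/1e-7) = log₂(19610000.0000) ≈ 24.2251.
Hence n = 25.

25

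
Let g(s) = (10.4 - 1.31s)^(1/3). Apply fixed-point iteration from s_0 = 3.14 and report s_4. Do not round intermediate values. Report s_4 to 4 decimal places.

s_1 = g(3.140000) = 1.845604
s_2 = g(1.845604) = 1.998520
s_3 = g(1.998520) = 1.981661
s_4 = g(1.981661) = 1.983534

1.9835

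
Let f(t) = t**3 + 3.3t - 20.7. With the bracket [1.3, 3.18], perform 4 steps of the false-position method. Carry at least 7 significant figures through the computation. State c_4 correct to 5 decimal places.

f(1.300000) = -14.213000, f(3.180000) = 21.951432
step 1: c = 2.038860, f(c) = -5.496328 < 0 → new bracket [2.038860, 3.180000]
step 2: c = 2.267369, f(c) = -1.561216 < 0 → new bracket [2.267369, 3.180000]
step 3: c = 2.327967, f(c) = -0.401450 < 0 → new bracket [2.327967, 3.180000]
step 4: c = 2.343269, f(c) = -0.100526 < 0 → new bracket [2.343269, 3.180000]

2.34327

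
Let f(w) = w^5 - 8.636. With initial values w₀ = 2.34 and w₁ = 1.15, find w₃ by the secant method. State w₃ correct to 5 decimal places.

1.76968

f(w_0) = 61.522337, f(w_1) = -6.624643
w_2 = 1.150000 - (-6.624643)·(1.150000 - 2.340000)/(-6.624643 - (61.522337)) = 1.265681; f(w_2) = -5.387958
w_3 = 1.265681 - (-5.387958)·(1.265681 - 1.150000)/(-5.387958 - (-6.624643)) = 1.769678; f(w_3) = 8.720872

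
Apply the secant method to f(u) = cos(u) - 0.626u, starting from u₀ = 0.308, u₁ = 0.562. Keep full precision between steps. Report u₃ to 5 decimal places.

0.93218

f(u_0) = 0.760134, f(u_1) = 0.494379
u_2 = 0.562000 - (0.494379)·(0.562000 - 0.308000)/(0.494379 - (0.760134)) = 1.034512; f(u_2) = -0.136659
u_3 = 1.034512 - (-0.136659)·(1.034512 - 0.562000)/(-0.136659 - (0.494379)) = 0.932184; f(u_3) = 0.012535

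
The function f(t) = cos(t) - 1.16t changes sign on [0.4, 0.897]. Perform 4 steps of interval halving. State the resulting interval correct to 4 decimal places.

[0.6485, 0.6796]

f(0.400000) = 0.457061, f(0.897000) = -0.416563 (opposite signs)
step 1: m = 0.648500, f(m) = 0.044731 > 0 → root in [0.648500, 0.897000]
step 2: m = 0.772750, f(m) = -0.180396 < 0 → root in [0.648500, 0.772750]
step 3: m = 0.710625, f(m) = -0.066371 < 0 → root in [0.648500, 0.710625]
step 4: m = 0.679563, f(m) = -0.010445 < 0 → root in [0.648500, 0.679563]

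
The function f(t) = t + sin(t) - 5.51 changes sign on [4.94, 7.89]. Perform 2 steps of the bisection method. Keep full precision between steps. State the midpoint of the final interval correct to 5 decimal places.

f(4.940000) = -1.544208, f(7.890000) = 3.379351 (opposite signs)
step 1: m = 6.415000, f(m) = 1.036433 > 0 → root in [4.940000, 6.415000]
step 2: m = 5.677500, f(m) = -0.401826 < 0 → root in [5.677500, 6.415000]
Midpoint of [5.677500, 6.415000] = 6.046250

6.04625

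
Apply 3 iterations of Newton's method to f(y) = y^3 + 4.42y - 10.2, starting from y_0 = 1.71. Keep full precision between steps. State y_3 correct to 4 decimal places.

1.5173

f'(y) = 3y^2 + 4.42
y_0 = 1.710000: f = 2.358411, f' = 13.192300 → y_1 = 1.710000 - (2.358411)/(13.192300) = 1.531228
y_1 = 1.531228: f = 0.158238, f' = 11.453980 → y_2 = 1.531228 - (0.158238)/(11.453980) = 1.517413
y_2 = 1.517413: f = 0.000874, f' = 11.327628 → y_3 = 1.517413 - (0.000874)/(11.327628) = 1.517336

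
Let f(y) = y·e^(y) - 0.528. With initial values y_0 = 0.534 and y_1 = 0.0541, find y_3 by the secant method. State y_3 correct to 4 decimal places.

f(y_0) = 0.382866, f(y_1) = -0.470893
y_2 = 0.054100 - (-0.470893)·(0.054100 - 0.534000)/(-0.470893 - (0.382866)) = 0.318790; f(y_2) = -0.089516
y_3 = 0.318790 - (-0.089516)·(0.318790 - 0.054100)/(-0.089516 - (-0.470893)) = 0.380918; f(y_3) = 0.029522

0.3809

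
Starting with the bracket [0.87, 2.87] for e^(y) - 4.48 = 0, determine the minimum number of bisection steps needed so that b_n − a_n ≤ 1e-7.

Initial width b − a = 2.87 − 0.87 = 2.000000.
After n steps the width is (b−a)/2^n; need (b−a)/2^n ≤ 1e-7.
So n ≥ log₂(2.000000/1e-7) = log₂(20000000.0000) ≈ 24.2535.
Hence n = 25.

25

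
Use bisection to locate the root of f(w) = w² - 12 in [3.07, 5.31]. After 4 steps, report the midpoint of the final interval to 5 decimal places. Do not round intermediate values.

f(3.070000) = -2.575100, f(5.310000) = 16.196100 (opposite signs)
step 1: m = 4.190000, f(m) = 5.556100 > 0 → root in [3.070000, 4.190000]
step 2: m = 3.630000, f(m) = 1.176900 > 0 → root in [3.070000, 3.630000]
step 3: m = 3.350000, f(m) = -0.777500 < 0 → root in [3.350000, 3.630000]
step 4: m = 3.490000, f(m) = 0.180100 > 0 → root in [3.350000, 3.490000]
Midpoint of [3.350000, 3.490000] = 3.420000

3.42000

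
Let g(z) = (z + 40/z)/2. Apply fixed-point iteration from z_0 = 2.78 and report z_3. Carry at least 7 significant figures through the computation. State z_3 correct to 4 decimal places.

z_1 = g(2.780000) = 8.584245
z_2 = g(8.584245) = 6.621972
z_3 = g(6.621972) = 6.331234

6.3312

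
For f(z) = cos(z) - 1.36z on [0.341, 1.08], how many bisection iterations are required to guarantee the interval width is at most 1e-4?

Initial width b − a = 1.08 − 0.341 = 0.739000.
After n steps the width is (b−a)/2^n; need (b−a)/2^n ≤ 1e-4.
So n ≥ log₂(0.739000/1e-4) = log₂(7390.0000) ≈ 12.8514.
Hence n = 13.

13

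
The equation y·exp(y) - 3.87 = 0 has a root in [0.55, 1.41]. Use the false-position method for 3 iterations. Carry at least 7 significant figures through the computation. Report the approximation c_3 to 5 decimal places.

f(0.550000) = -2.916711, f(1.410000) = 1.905297
step 1: c = 1.070192, f(c) = -0.749383 < 0 → new bracket [1.070192, 1.410000]
step 2: c = 1.166116, f(c) = -0.127349 < 0 → new bracket [1.166116, 1.410000]
step 3: c = 1.181396, f(c) = -0.019927 < 0 → new bracket [1.181396, 1.410000]

1.18140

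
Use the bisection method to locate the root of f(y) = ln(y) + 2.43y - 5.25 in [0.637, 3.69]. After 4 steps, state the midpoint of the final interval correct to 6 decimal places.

1.877281

f(0.637000) = -4.153076, f(3.690000) = 5.022326 (opposite signs)
step 1: m = 2.163500, f(m) = 0.779032 > 0 → root in [0.637000, 2.163500]
step 2: m = 1.400250, f(m) = -1.510742 < 0 → root in [1.400250, 2.163500]
step 3: m = 1.781875, f(m) = -0.342378 < 0 → root in [1.781875, 2.163500]
step 4: m = 1.972687, f(m) = 0.223027 > 0 → root in [1.781875, 1.972687]
Midpoint of [1.781875, 1.972687] = 1.877281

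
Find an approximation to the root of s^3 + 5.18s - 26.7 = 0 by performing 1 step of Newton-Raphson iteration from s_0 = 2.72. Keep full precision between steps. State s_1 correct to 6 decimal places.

Newton update: s ← s − f(s)/f'(s).
f'(s) = 3s^2 + 5.18
s_0 = 2.720000: f = 7.513248, f' = 27.375200 → s_1 = 2.720000 - (7.513248)/(27.375200) = 2.445545

2.445545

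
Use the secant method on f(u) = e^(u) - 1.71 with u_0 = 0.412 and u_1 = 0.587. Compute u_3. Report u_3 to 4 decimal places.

Secant update: u_(k+1) = u_k − f(u_k)·(u_k − u_(k-1))/(f(u_k) − f(u_(k-1))).
f(u_0) = -0.200166, f(u_1) = 0.088585
u_2 = 0.587000 - (0.088585)·(0.587000 - 0.412000)/(0.088585 - (-0.200166)) = 0.533312; f(u_2) = -0.005431
u_3 = 0.533312 - (-0.005431)·(0.533312 - 0.587000)/(-0.005431 - (0.088585)) = 0.536414; f(u_3) = -0.000136

0.5364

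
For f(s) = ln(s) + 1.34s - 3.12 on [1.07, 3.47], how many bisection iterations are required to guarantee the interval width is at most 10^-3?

12

Initial width b − a = 3.47 − 1.07 = 2.400000.
After n steps the width is (b−a)/2^n; need (b−a)/2^n ≤ 10^-3.
So n ≥ log₂(2.400000/10^-3) = log₂(2400.0000) ≈ 11.2288.
Hence n = 12.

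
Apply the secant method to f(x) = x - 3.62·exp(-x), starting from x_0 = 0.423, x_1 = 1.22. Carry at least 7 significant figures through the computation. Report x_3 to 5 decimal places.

1.14797

f(x_0) = -1.948385, f(x_1) = 0.151267
x_2 = 1.220000 - (0.151267)·(1.220000 - 0.423000)/(0.151267 - (-1.948385)) = 1.162581; f(x_2) = 0.030686
x_3 = 1.162581 - (0.030686)·(1.162581 - 1.220000)/(0.030686 - (0.151267)) = 1.147969; f(x_3) = -0.000587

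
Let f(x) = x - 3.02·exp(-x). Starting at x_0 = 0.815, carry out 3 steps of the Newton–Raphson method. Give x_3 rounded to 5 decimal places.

f'(x) = 1 + 3.02·exp(-x)
x_0 = 0.815000: f = -0.521771, f' = 2.336771 → x_1 = 0.815000 - (-0.521771)/(2.336771) = 1.038287
x_1 = 1.038287: f = -0.030976, f' = 2.069263 → x_2 = 1.038287 - (-0.030976)/(2.069263) = 1.053257
x_2 = 1.053257: f = -0.000119, f' = 2.053376 → x_3 = 1.053257 - (-0.000119)/(2.053376) = 1.053315

1.05331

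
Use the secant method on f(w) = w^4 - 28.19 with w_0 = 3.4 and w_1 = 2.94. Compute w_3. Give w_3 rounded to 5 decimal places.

f(w_0) = 105.443600, f(w_1) = 46.521821
w_2 = 2.940000 - (46.521821)·(2.940000 - 3.400000)/(46.521821 - (105.443600)) = 2.576806; f(w_2) = 15.898658
w_3 = 2.576806 - (15.898658)·(2.576806 - 2.940000)/(15.898658 - (46.521821)) = 2.388246; f(w_3) = 4.342420

2.38825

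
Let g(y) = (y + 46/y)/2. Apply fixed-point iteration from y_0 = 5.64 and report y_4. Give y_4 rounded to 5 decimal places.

6.78233

y_1 = g(5.640000) = 6.898014
y_2 = g(6.898014) = 6.783300
y_3 = g(6.783300) = 6.782330
y_4 = g(6.782330) = 6.782330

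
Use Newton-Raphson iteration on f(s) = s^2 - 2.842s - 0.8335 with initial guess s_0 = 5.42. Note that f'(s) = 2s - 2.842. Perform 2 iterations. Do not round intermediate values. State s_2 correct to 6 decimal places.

s_0 = 5.420000: f = 13.139260, f' = 7.998000 → s_1 = 5.420000 - (13.139260)/(7.998000) = 3.777182
s_1 = 3.777182: f = 2.698852, f' = 4.712364 → s_2 = 3.777182 - (2.698852)/(4.712364) = 3.204465

3.204465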